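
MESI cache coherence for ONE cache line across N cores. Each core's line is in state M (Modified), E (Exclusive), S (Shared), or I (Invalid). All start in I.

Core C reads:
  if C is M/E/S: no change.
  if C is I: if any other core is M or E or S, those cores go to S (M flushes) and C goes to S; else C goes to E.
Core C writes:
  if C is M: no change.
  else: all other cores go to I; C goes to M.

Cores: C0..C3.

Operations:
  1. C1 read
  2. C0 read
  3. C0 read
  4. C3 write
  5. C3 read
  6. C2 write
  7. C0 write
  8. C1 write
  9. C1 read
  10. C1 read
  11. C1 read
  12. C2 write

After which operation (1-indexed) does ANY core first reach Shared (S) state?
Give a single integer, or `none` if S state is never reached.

Answer: 2

Derivation:
Op 1: C1 read [C1 read from I: no other sharers -> C1=E (exclusive)] -> [I,E,I,I]
Op 2: C0 read [C0 read from I: others=['C1=E'] -> C0=S, others downsized to S] -> [S,S,I,I]
  -> First S state at op 2; remaining ops need not be traced.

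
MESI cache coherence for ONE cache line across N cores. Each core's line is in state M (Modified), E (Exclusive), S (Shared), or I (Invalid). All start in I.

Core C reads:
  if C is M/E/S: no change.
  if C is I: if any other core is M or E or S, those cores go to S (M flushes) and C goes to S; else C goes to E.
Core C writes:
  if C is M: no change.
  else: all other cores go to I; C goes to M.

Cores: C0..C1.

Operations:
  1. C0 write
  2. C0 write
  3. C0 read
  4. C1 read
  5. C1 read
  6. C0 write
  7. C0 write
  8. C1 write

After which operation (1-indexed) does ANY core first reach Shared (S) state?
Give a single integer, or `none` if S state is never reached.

Answer: 4

Derivation:
Op 1: C0 write [C0 write: invalidate none -> C0=M] -> [M,I]
Op 2: C0 write [C0 write: already M (modified), no change] -> [M,I]
Op 3: C0 read [C0 read: already in M, no change] -> [M,I]
Op 4: C1 read [C1 read from I: others=['C0=M'] -> C1=S, others downsized to S] -> [S,S]
  -> First S state at op 4; remaining ops need not be traced.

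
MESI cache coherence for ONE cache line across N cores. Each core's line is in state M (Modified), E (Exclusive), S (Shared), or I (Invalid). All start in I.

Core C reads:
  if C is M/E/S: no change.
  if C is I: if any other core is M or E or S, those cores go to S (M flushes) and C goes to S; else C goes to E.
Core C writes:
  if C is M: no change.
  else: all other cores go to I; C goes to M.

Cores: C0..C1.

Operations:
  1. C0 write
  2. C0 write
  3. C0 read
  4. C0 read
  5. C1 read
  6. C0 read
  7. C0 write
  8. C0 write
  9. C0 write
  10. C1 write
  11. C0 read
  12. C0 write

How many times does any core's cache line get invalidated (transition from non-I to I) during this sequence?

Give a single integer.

Op 1: C0 write [C0 write: invalidate none -> C0=M] -> [M,I] (invalidations this op: 0; running total: 0)
Op 2: C0 write [C0 write: already M (modified), no change] -> [M,I] (invalidations this op: 0; running total: 0)
Op 3: C0 read [C0 read: already in M, no change] -> [M,I] (invalidations this op: 0; running total: 0)
Op 4: C0 read [C0 read: already in M, no change] -> [M,I] (invalidations this op: 0; running total: 0)
Op 5: C1 read [C1 read from I: others=['C0=M'] -> C1=S, others downsized to S] -> [S,S] (invalidations this op: 0; running total: 0)
Op 6: C0 read [C0 read: already in S, no change] -> [S,S] (invalidations this op: 0; running total: 0)
Op 7: C0 write [C0 write: invalidate ['C1=S'] -> C0=M] -> [M,I] (invalidations this op: 1; running total: 1)
Op 8: C0 write [C0 write: already M (modified), no change] -> [M,I] (invalidations this op: 0; running total: 1)
Op 9: C0 write [C0 write: already M (modified), no change] -> [M,I] (invalidations this op: 0; running total: 1)
Op 10: C1 write [C1 write: invalidate ['C0=M'] -> C1=M] -> [I,M] (invalidations this op: 1; running total: 2)
Op 11: C0 read [C0 read from I: others=['C1=M'] -> C0=S, others downsized to S] -> [S,S] (invalidations this op: 0; running total: 2)
Op 12: C0 write [C0 write: invalidate ['C1=S'] -> C0=M] -> [M,I] (invalidations this op: 1; running total: 3)

Answer: 3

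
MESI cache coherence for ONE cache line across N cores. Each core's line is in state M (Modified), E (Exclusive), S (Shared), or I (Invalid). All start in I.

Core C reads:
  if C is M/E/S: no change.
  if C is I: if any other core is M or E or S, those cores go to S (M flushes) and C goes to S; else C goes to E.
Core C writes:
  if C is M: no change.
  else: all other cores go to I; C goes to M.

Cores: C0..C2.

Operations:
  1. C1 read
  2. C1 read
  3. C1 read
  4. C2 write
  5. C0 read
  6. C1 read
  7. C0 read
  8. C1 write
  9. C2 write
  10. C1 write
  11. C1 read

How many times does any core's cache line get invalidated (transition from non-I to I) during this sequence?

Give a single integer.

Answer: 5

Derivation:
Op 1: C1 read [C1 read from I: no other sharers -> C1=E (exclusive)] -> [I,E,I] (invalidations this op: 0; running total: 0)
Op 2: C1 read [C1 read: already in E, no change] -> [I,E,I] (invalidations this op: 0; running total: 0)
Op 3: C1 read [C1 read: already in E, no change] -> [I,E,I] (invalidations this op: 0; running total: 0)
Op 4: C2 write [C2 write: invalidate ['C1=E'] -> C2=M] -> [I,I,M] (invalidations this op: 1; running total: 1)
Op 5: C0 read [C0 read from I: others=['C2=M'] -> C0=S, others downsized to S] -> [S,I,S] (invalidations this op: 0; running total: 1)
Op 6: C1 read [C1 read from I: others=['C0=S', 'C2=S'] -> C1=S, others downsized to S] -> [S,S,S] (invalidations this op: 0; running total: 1)
Op 7: C0 read [C0 read: already in S, no change] -> [S,S,S] (invalidations this op: 0; running total: 1)
Op 8: C1 write [C1 write: invalidate ['C0=S', 'C2=S'] -> C1=M] -> [I,M,I] (invalidations this op: 2; running total: 3)
Op 9: C2 write [C2 write: invalidate ['C1=M'] -> C2=M] -> [I,I,M] (invalidations this op: 1; running total: 4)
Op 10: C1 write [C1 write: invalidate ['C2=M'] -> C1=M] -> [I,M,I] (invalidations this op: 1; running total: 5)
Op 11: C1 read [C1 read: already in M, no change] -> [I,M,I] (invalidations this op: 0; running total: 5)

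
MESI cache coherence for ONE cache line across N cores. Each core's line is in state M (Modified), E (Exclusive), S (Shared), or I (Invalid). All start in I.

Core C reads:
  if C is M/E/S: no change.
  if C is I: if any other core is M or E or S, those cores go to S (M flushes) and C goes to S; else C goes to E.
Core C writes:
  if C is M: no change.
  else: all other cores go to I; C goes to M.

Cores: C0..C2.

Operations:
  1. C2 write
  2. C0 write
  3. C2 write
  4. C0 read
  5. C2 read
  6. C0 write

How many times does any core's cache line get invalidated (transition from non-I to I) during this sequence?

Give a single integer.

Op 1: C2 write [C2 write: invalidate none -> C2=M] -> [I,I,M] (invalidations this op: 0; running total: 0)
Op 2: C0 write [C0 write: invalidate ['C2=M'] -> C0=M] -> [M,I,I] (invalidations this op: 1; running total: 1)
Op 3: C2 write [C2 write: invalidate ['C0=M'] -> C2=M] -> [I,I,M] (invalidations this op: 1; running total: 2)
Op 4: C0 read [C0 read from I: others=['C2=M'] -> C0=S, others downsized to S] -> [S,I,S] (invalidations this op: 0; running total: 2)
Op 5: C2 read [C2 read: already in S, no change] -> [S,I,S] (invalidations this op: 0; running total: 2)
Op 6: C0 write [C0 write: invalidate ['C2=S'] -> C0=M] -> [M,I,I] (invalidations this op: 1; running total: 3)

Answer: 3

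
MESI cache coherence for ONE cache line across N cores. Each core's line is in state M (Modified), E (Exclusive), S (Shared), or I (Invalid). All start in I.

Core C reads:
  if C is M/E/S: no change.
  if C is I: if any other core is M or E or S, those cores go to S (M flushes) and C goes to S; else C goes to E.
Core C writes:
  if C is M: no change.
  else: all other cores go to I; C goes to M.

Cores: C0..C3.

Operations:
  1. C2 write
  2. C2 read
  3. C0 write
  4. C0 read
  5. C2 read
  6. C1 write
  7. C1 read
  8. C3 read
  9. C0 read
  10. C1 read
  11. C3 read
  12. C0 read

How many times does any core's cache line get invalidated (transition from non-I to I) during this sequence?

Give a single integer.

Answer: 3

Derivation:
Op 1: C2 write [C2 write: invalidate none -> C2=M] -> [I,I,M,I] (invalidations this op: 0; running total: 0)
Op 2: C2 read [C2 read: already in M, no change] -> [I,I,M,I] (invalidations this op: 0; running total: 0)
Op 3: C0 write [C0 write: invalidate ['C2=M'] -> C0=M] -> [M,I,I,I] (invalidations this op: 1; running total: 1)
Op 4: C0 read [C0 read: already in M, no change] -> [M,I,I,I] (invalidations this op: 0; running total: 1)
Op 5: C2 read [C2 read from I: others=['C0=M'] -> C2=S, others downsized to S] -> [S,I,S,I] (invalidations this op: 0; running total: 1)
Op 6: C1 write [C1 write: invalidate ['C0=S', 'C2=S'] -> C1=M] -> [I,M,I,I] (invalidations this op: 2; running total: 3)
Op 7: C1 read [C1 read: already in M, no change] -> [I,M,I,I] (invalidations this op: 0; running total: 3)
Op 8: C3 read [C3 read from I: others=['C1=M'] -> C3=S, others downsized to S] -> [I,S,I,S] (invalidations this op: 0; running total: 3)
Op 9: C0 read [C0 read from I: others=['C1=S', 'C3=S'] -> C0=S, others downsized to S] -> [S,S,I,S] (invalidations this op: 0; running total: 3)
Op 10: C1 read [C1 read: already in S, no change] -> [S,S,I,S] (invalidations this op: 0; running total: 3)
Op 11: C3 read [C3 read: already in S, no change] -> [S,S,I,S] (invalidations this op: 0; running total: 3)
Op 12: C0 read [C0 read: already in S, no change] -> [S,S,I,S] (invalidations this op: 0; running total: 3)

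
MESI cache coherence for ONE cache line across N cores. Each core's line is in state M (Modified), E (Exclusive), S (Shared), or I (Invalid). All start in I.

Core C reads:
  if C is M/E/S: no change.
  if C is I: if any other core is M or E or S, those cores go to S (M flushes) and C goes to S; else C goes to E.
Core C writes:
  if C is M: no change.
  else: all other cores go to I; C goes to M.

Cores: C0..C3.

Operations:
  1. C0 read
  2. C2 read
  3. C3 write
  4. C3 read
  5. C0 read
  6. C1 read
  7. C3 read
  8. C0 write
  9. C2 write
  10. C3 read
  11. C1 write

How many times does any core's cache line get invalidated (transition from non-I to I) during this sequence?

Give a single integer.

Answer: 7

Derivation:
Op 1: C0 read [C0 read from I: no other sharers -> C0=E (exclusive)] -> [E,I,I,I] (invalidations this op: 0; running total: 0)
Op 2: C2 read [C2 read from I: others=['C0=E'] -> C2=S, others downsized to S] -> [S,I,S,I] (invalidations this op: 0; running total: 0)
Op 3: C3 write [C3 write: invalidate ['C0=S', 'C2=S'] -> C3=M] -> [I,I,I,M] (invalidations this op: 2; running total: 2)
Op 4: C3 read [C3 read: already in M, no change] -> [I,I,I,M] (invalidations this op: 0; running total: 2)
Op 5: C0 read [C0 read from I: others=['C3=M'] -> C0=S, others downsized to S] -> [S,I,I,S] (invalidations this op: 0; running total: 2)
Op 6: C1 read [C1 read from I: others=['C0=S', 'C3=S'] -> C1=S, others downsized to S] -> [S,S,I,S] (invalidations this op: 0; running total: 2)
Op 7: C3 read [C3 read: already in S, no change] -> [S,S,I,S] (invalidations this op: 0; running total: 2)
Op 8: C0 write [C0 write: invalidate ['C1=S', 'C3=S'] -> C0=M] -> [M,I,I,I] (invalidations this op: 2; running total: 4)
Op 9: C2 write [C2 write: invalidate ['C0=M'] -> C2=M] -> [I,I,M,I] (invalidations this op: 1; running total: 5)
Op 10: C3 read [C3 read from I: others=['C2=M'] -> C3=S, others downsized to S] -> [I,I,S,S] (invalidations this op: 0; running total: 5)
Op 11: C1 write [C1 write: invalidate ['C2=S', 'C3=S'] -> C1=M] -> [I,M,I,I] (invalidations this op: 2; running total: 7)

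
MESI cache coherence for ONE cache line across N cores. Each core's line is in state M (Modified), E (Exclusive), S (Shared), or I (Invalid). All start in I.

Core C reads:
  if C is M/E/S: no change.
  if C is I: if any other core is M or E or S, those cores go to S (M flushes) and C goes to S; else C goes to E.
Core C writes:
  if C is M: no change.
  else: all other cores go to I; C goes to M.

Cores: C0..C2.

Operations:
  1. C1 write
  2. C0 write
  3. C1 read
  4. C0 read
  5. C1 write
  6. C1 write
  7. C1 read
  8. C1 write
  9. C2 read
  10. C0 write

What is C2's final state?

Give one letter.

Op 1: C1 write [C1 write: invalidate none -> C1=M] -> [I,M,I]
Op 2: C0 write [C0 write: invalidate ['C1=M'] -> C0=M] -> [M,I,I]
Op 3: C1 read [C1 read from I: others=['C0=M'] -> C1=S, others downsized to S] -> [S,S,I]
Op 4: C0 read [C0 read: already in S, no change] -> [S,S,I]
Op 5: C1 write [C1 write: invalidate ['C0=S'] -> C1=M] -> [I,M,I]
Op 6: C1 write [C1 write: already M (modified), no change] -> [I,M,I]
Op 7: C1 read [C1 read: already in M, no change] -> [I,M,I]
Op 8: C1 write [C1 write: already M (modified), no change] -> [I,M,I]
Op 9: C2 read [C2 read from I: others=['C1=M'] -> C2=S, others downsized to S] -> [I,S,S]
Op 10: C0 write [C0 write: invalidate ['C1=S', 'C2=S'] -> C0=M] -> [M,I,I]

Answer: I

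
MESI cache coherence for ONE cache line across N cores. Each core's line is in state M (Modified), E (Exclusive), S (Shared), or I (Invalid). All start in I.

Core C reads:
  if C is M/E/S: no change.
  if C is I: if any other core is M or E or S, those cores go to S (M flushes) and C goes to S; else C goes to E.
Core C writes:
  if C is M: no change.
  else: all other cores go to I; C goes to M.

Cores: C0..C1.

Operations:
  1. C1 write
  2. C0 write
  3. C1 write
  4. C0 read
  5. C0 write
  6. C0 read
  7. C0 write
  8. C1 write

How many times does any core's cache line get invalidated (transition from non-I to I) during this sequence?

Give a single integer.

Answer: 4

Derivation:
Op 1: C1 write [C1 write: invalidate none -> C1=M] -> [I,M] (invalidations this op: 0; running total: 0)
Op 2: C0 write [C0 write: invalidate ['C1=M'] -> C0=M] -> [M,I] (invalidations this op: 1; running total: 1)
Op 3: C1 write [C1 write: invalidate ['C0=M'] -> C1=M] -> [I,M] (invalidations this op: 1; running total: 2)
Op 4: C0 read [C0 read from I: others=['C1=M'] -> C0=S, others downsized to S] -> [S,S] (invalidations this op: 0; running total: 2)
Op 5: C0 write [C0 write: invalidate ['C1=S'] -> C0=M] -> [M,I] (invalidations this op: 1; running total: 3)
Op 6: C0 read [C0 read: already in M, no change] -> [M,I] (invalidations this op: 0; running total: 3)
Op 7: C0 write [C0 write: already M (modified), no change] -> [M,I] (invalidations this op: 0; running total: 3)
Op 8: C1 write [C1 write: invalidate ['C0=M'] -> C1=M] -> [I,M] (invalidations this op: 1; running total: 4)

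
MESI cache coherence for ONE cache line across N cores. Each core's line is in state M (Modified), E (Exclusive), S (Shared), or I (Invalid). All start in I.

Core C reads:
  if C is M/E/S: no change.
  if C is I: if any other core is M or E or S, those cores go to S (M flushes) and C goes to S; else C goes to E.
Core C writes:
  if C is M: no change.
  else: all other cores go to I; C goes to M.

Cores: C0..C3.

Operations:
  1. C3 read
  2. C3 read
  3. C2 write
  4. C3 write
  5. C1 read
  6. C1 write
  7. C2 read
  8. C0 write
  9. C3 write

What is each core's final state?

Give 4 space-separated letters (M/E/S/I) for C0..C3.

Answer: I I I M

Derivation:
Op 1: C3 read [C3 read from I: no other sharers -> C3=E (exclusive)] -> [I,I,I,E]
Op 2: C3 read [C3 read: already in E, no change] -> [I,I,I,E]
Op 3: C2 write [C2 write: invalidate ['C3=E'] -> C2=M] -> [I,I,M,I]
Op 4: C3 write [C3 write: invalidate ['C2=M'] -> C3=M] -> [I,I,I,M]
Op 5: C1 read [C1 read from I: others=['C3=M'] -> C1=S, others downsized to S] -> [I,S,I,S]
Op 6: C1 write [C1 write: invalidate ['C3=S'] -> C1=M] -> [I,M,I,I]
Op 7: C2 read [C2 read from I: others=['C1=M'] -> C2=S, others downsized to S] -> [I,S,S,I]
Op 8: C0 write [C0 write: invalidate ['C1=S', 'C2=S'] -> C0=M] -> [M,I,I,I]
Op 9: C3 write [C3 write: invalidate ['C0=M'] -> C3=M] -> [I,I,I,M]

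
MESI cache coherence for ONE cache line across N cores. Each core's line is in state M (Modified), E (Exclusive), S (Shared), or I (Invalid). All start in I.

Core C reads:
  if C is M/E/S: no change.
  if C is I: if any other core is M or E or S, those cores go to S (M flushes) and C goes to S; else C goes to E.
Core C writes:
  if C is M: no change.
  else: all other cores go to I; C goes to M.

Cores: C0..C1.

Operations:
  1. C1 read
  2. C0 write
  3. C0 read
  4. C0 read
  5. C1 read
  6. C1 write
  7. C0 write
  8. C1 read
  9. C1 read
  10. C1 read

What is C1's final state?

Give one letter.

Answer: S

Derivation:
Op 1: C1 read [C1 read from I: no other sharers -> C1=E (exclusive)] -> [I,E]
Op 2: C0 write [C0 write: invalidate ['C1=E'] -> C0=M] -> [M,I]
Op 3: C0 read [C0 read: already in M, no change] -> [M,I]
Op 4: C0 read [C0 read: already in M, no change] -> [M,I]
Op 5: C1 read [C1 read from I: others=['C0=M'] -> C1=S, others downsized to S] -> [S,S]
Op 6: C1 write [C1 write: invalidate ['C0=S'] -> C1=M] -> [I,M]
Op 7: C0 write [C0 write: invalidate ['C1=M'] -> C0=M] -> [M,I]
Op 8: C1 read [C1 read from I: others=['C0=M'] -> C1=S, others downsized to S] -> [S,S]
Op 9: C1 read [C1 read: already in S, no change] -> [S,S]
Op 10: C1 read [C1 read: already in S, no change] -> [S,S]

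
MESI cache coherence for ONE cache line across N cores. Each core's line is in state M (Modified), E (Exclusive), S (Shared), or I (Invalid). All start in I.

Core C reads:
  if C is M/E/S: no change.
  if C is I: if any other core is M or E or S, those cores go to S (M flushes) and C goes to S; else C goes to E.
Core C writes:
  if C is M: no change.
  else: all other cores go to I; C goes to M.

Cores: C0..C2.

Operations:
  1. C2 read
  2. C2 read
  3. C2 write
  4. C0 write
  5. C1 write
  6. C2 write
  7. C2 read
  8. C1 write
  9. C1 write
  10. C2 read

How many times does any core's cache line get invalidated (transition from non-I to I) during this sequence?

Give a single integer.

Answer: 4

Derivation:
Op 1: C2 read [C2 read from I: no other sharers -> C2=E (exclusive)] -> [I,I,E] (invalidations this op: 0; running total: 0)
Op 2: C2 read [C2 read: already in E, no change] -> [I,I,E] (invalidations this op: 0; running total: 0)
Op 3: C2 write [C2 write: invalidate none -> C2=M] -> [I,I,M] (invalidations this op: 0; running total: 0)
Op 4: C0 write [C0 write: invalidate ['C2=M'] -> C0=M] -> [M,I,I] (invalidations this op: 1; running total: 1)
Op 5: C1 write [C1 write: invalidate ['C0=M'] -> C1=M] -> [I,M,I] (invalidations this op: 1; running total: 2)
Op 6: C2 write [C2 write: invalidate ['C1=M'] -> C2=M] -> [I,I,M] (invalidations this op: 1; running total: 3)
Op 7: C2 read [C2 read: already in M, no change] -> [I,I,M] (invalidations this op: 0; running total: 3)
Op 8: C1 write [C1 write: invalidate ['C2=M'] -> C1=M] -> [I,M,I] (invalidations this op: 1; running total: 4)
Op 9: C1 write [C1 write: already M (modified), no change] -> [I,M,I] (invalidations this op: 0; running total: 4)
Op 10: C2 read [C2 read from I: others=['C1=M'] -> C2=S, others downsized to S] -> [I,S,S] (invalidations this op: 0; running total: 4)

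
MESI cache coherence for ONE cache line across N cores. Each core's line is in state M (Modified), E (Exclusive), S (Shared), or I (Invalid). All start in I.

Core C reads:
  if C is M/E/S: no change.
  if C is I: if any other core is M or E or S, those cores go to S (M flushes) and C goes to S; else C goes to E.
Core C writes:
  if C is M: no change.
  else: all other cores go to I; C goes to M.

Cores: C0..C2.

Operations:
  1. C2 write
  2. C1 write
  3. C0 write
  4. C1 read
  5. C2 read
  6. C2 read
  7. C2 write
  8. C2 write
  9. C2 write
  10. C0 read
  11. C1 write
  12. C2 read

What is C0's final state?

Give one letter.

Op 1: C2 write [C2 write: invalidate none -> C2=M] -> [I,I,M]
Op 2: C1 write [C1 write: invalidate ['C2=M'] -> C1=M] -> [I,M,I]
Op 3: C0 write [C0 write: invalidate ['C1=M'] -> C0=M] -> [M,I,I]
Op 4: C1 read [C1 read from I: others=['C0=M'] -> C1=S, others downsized to S] -> [S,S,I]
Op 5: C2 read [C2 read from I: others=['C0=S', 'C1=S'] -> C2=S, others downsized to S] -> [S,S,S]
Op 6: C2 read [C2 read: already in S, no change] -> [S,S,S]
Op 7: C2 write [C2 write: invalidate ['C0=S', 'C1=S'] -> C2=M] -> [I,I,M]
Op 8: C2 write [C2 write: already M (modified), no change] -> [I,I,M]
Op 9: C2 write [C2 write: already M (modified), no change] -> [I,I,M]
Op 10: C0 read [C0 read from I: others=['C2=M'] -> C0=S, others downsized to S] -> [S,I,S]
Op 11: C1 write [C1 write: invalidate ['C0=S', 'C2=S'] -> C1=M] -> [I,M,I]
Op 12: C2 read [C2 read from I: others=['C1=M'] -> C2=S, others downsized to S] -> [I,S,S]

Answer: I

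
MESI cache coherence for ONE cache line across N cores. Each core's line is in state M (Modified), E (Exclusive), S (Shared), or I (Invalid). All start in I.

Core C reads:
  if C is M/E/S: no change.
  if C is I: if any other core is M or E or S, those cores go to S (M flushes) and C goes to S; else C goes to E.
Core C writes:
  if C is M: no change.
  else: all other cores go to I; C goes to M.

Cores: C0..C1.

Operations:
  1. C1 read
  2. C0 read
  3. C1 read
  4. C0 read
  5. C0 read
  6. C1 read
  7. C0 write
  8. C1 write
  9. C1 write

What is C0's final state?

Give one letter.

Answer: I

Derivation:
Op 1: C1 read [C1 read from I: no other sharers -> C1=E (exclusive)] -> [I,E]
Op 2: C0 read [C0 read from I: others=['C1=E'] -> C0=S, others downsized to S] -> [S,S]
Op 3: C1 read [C1 read: already in S, no change] -> [S,S]
Op 4: C0 read [C0 read: already in S, no change] -> [S,S]
Op 5: C0 read [C0 read: already in S, no change] -> [S,S]
Op 6: C1 read [C1 read: already in S, no change] -> [S,S]
Op 7: C0 write [C0 write: invalidate ['C1=S'] -> C0=M] -> [M,I]
Op 8: C1 write [C1 write: invalidate ['C0=M'] -> C1=M] -> [I,M]
Op 9: C1 write [C1 write: already M (modified), no change] -> [I,M]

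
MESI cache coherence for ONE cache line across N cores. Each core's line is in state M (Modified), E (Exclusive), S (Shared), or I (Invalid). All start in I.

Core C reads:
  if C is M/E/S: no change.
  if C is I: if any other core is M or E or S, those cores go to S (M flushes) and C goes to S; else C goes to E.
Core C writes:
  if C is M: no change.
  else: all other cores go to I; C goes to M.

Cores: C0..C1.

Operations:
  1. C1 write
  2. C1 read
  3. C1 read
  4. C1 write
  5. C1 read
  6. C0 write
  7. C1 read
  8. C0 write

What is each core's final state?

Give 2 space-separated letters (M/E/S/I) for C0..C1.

Op 1: C1 write [C1 write: invalidate none -> C1=M] -> [I,M]
Op 2: C1 read [C1 read: already in M, no change] -> [I,M]
Op 3: C1 read [C1 read: already in M, no change] -> [I,M]
Op 4: C1 write [C1 write: already M (modified), no change] -> [I,M]
Op 5: C1 read [C1 read: already in M, no change] -> [I,M]
Op 6: C0 write [C0 write: invalidate ['C1=M'] -> C0=M] -> [M,I]
Op 7: C1 read [C1 read from I: others=['C0=M'] -> C1=S, others downsized to S] -> [S,S]
Op 8: C0 write [C0 write: invalidate ['C1=S'] -> C0=M] -> [M,I]

Answer: M I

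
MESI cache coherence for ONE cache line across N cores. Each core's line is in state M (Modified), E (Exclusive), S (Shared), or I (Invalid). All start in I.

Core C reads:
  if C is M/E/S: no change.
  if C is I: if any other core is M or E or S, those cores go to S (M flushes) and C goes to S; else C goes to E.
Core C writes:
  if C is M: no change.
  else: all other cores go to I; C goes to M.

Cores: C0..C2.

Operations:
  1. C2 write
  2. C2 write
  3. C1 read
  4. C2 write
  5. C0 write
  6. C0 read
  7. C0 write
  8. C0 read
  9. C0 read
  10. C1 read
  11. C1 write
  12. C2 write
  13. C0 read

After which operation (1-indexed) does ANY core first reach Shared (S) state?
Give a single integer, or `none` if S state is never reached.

Answer: 3

Derivation:
Op 1: C2 write [C2 write: invalidate none -> C2=M] -> [I,I,M]
Op 2: C2 write [C2 write: already M (modified), no change] -> [I,I,M]
Op 3: C1 read [C1 read from I: others=['C2=M'] -> C1=S, others downsized to S] -> [I,S,S]
  -> First S state at op 3; remaining ops need not be traced.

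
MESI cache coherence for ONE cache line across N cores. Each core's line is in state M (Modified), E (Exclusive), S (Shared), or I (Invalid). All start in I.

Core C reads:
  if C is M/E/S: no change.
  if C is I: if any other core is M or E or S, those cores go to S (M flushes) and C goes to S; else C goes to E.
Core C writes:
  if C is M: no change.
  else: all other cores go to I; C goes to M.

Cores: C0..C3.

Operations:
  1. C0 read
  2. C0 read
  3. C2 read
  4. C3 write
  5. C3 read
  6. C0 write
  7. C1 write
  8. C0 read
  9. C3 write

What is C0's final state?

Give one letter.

Op 1: C0 read [C0 read from I: no other sharers -> C0=E (exclusive)] -> [E,I,I,I]
Op 2: C0 read [C0 read: already in E, no change] -> [E,I,I,I]
Op 3: C2 read [C2 read from I: others=['C0=E'] -> C2=S, others downsized to S] -> [S,I,S,I]
Op 4: C3 write [C3 write: invalidate ['C0=S', 'C2=S'] -> C3=M] -> [I,I,I,M]
Op 5: C3 read [C3 read: already in M, no change] -> [I,I,I,M]
Op 6: C0 write [C0 write: invalidate ['C3=M'] -> C0=M] -> [M,I,I,I]
Op 7: C1 write [C1 write: invalidate ['C0=M'] -> C1=M] -> [I,M,I,I]
Op 8: C0 read [C0 read from I: others=['C1=M'] -> C0=S, others downsized to S] -> [S,S,I,I]
Op 9: C3 write [C3 write: invalidate ['C0=S', 'C1=S'] -> C3=M] -> [I,I,I,M]

Answer: I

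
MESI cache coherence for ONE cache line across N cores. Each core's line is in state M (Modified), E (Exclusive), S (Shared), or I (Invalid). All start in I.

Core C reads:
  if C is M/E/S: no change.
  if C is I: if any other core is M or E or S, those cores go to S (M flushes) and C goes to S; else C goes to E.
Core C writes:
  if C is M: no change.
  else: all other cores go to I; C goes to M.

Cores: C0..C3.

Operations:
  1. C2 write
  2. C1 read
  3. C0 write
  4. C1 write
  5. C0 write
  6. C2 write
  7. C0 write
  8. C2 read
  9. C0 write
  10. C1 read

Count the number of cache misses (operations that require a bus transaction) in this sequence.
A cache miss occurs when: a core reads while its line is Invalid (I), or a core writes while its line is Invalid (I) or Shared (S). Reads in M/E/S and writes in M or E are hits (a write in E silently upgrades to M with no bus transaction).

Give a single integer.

Answer: 10

Derivation:
Op 1: C2 write [C2 write: invalidate none -> C2=M] -> [I,I,M,I] [MISS #1: write from I]
Op 2: C1 read [C1 read from I: others=['C2=M'] -> C1=S, others downsized to S] -> [I,S,S,I] [MISS #2: read from I]
Op 3: C0 write [C0 write: invalidate ['C1=S', 'C2=S'] -> C0=M] -> [M,I,I,I] [MISS #3: write from I]
Op 4: C1 write [C1 write: invalidate ['C0=M'] -> C1=M] -> [I,M,I,I] [MISS #4: write from I]
Op 5: C0 write [C0 write: invalidate ['C1=M'] -> C0=M] -> [M,I,I,I] [MISS #5: write from I]
Op 6: C2 write [C2 write: invalidate ['C0=M'] -> C2=M] -> [I,I,M,I] [MISS #6: write from I]
Op 7: C0 write [C0 write: invalidate ['C2=M'] -> C0=M] -> [M,I,I,I] [MISS #7: write from I]
Op 8: C2 read [C2 read from I: others=['C0=M'] -> C2=S, others downsized to S] -> [S,I,S,I] [MISS #8: read from I]
Op 9: C0 write [C0 write: invalidate ['C2=S'] -> C0=M] -> [M,I,I,I] [MISS #9: write from S]
Op 10: C1 read [C1 read from I: others=['C0=M'] -> C1=S, others downsized to S] -> [S,S,I,I] [MISS #10: read from I]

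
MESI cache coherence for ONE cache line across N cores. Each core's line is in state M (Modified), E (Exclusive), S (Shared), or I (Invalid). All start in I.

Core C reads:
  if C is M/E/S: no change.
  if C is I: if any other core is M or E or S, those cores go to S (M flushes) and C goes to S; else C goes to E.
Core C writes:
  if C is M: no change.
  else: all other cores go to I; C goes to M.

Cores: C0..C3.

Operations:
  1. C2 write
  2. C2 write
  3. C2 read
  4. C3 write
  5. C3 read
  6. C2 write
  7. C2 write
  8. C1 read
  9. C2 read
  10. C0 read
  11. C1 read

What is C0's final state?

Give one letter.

Op 1: C2 write [C2 write: invalidate none -> C2=M] -> [I,I,M,I]
Op 2: C2 write [C2 write: already M (modified), no change] -> [I,I,M,I]
Op 3: C2 read [C2 read: already in M, no change] -> [I,I,M,I]
Op 4: C3 write [C3 write: invalidate ['C2=M'] -> C3=M] -> [I,I,I,M]
Op 5: C3 read [C3 read: already in M, no change] -> [I,I,I,M]
Op 6: C2 write [C2 write: invalidate ['C3=M'] -> C2=M] -> [I,I,M,I]
Op 7: C2 write [C2 write: already M (modified), no change] -> [I,I,M,I]
Op 8: C1 read [C1 read from I: others=['C2=M'] -> C1=S, others downsized to S] -> [I,S,S,I]
Op 9: C2 read [C2 read: already in S, no change] -> [I,S,S,I]
Op 10: C0 read [C0 read from I: others=['C1=S', 'C2=S'] -> C0=S, others downsized to S] -> [S,S,S,I]
Op 11: C1 read [C1 read: already in S, no change] -> [S,S,S,I]

Answer: S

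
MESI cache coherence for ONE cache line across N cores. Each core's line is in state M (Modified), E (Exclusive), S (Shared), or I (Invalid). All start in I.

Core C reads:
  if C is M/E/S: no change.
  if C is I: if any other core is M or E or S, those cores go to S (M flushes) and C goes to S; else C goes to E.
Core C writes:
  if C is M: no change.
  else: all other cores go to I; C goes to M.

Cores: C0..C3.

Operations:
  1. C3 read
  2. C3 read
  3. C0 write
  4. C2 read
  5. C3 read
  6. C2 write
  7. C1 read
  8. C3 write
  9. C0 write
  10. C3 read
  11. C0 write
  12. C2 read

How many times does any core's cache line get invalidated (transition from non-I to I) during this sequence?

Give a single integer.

Op 1: C3 read [C3 read from I: no other sharers -> C3=E (exclusive)] -> [I,I,I,E] (invalidations this op: 0; running total: 0)
Op 2: C3 read [C3 read: already in E, no change] -> [I,I,I,E] (invalidations this op: 0; running total: 0)
Op 3: C0 write [C0 write: invalidate ['C3=E'] -> C0=M] -> [M,I,I,I] (invalidations this op: 1; running total: 1)
Op 4: C2 read [C2 read from I: others=['C0=M'] -> C2=S, others downsized to S] -> [S,I,S,I] (invalidations this op: 0; running total: 1)
Op 5: C3 read [C3 read from I: others=['C0=S', 'C2=S'] -> C3=S, others downsized to S] -> [S,I,S,S] (invalidations this op: 0; running total: 1)
Op 6: C2 write [C2 write: invalidate ['C0=S', 'C3=S'] -> C2=M] -> [I,I,M,I] (invalidations this op: 2; running total: 3)
Op 7: C1 read [C1 read from I: others=['C2=M'] -> C1=S, others downsized to S] -> [I,S,S,I] (invalidations this op: 0; running total: 3)
Op 8: C3 write [C3 write: invalidate ['C1=S', 'C2=S'] -> C3=M] -> [I,I,I,M] (invalidations this op: 2; running total: 5)
Op 9: C0 write [C0 write: invalidate ['C3=M'] -> C0=M] -> [M,I,I,I] (invalidations this op: 1; running total: 6)
Op 10: C3 read [C3 read from I: others=['C0=M'] -> C3=S, others downsized to S] -> [S,I,I,S] (invalidations this op: 0; running total: 6)
Op 11: C0 write [C0 write: invalidate ['C3=S'] -> C0=M] -> [M,I,I,I] (invalidations this op: 1; running total: 7)
Op 12: C2 read [C2 read from I: others=['C0=M'] -> C2=S, others downsized to S] -> [S,I,S,I] (invalidations this op: 0; running total: 7)

Answer: 7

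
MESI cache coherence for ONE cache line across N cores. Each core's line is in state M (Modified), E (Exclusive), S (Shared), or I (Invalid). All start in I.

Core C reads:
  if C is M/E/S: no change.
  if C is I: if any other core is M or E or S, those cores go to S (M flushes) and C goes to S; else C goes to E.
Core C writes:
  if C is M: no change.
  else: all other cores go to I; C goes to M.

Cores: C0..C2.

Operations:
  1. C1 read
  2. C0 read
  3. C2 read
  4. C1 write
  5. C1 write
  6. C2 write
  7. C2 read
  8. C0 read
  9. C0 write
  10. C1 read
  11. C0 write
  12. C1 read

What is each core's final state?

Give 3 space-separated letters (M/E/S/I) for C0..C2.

Op 1: C1 read [C1 read from I: no other sharers -> C1=E (exclusive)] -> [I,E,I]
Op 2: C0 read [C0 read from I: others=['C1=E'] -> C0=S, others downsized to S] -> [S,S,I]
Op 3: C2 read [C2 read from I: others=['C0=S', 'C1=S'] -> C2=S, others downsized to S] -> [S,S,S]
Op 4: C1 write [C1 write: invalidate ['C0=S', 'C2=S'] -> C1=M] -> [I,M,I]
Op 5: C1 write [C1 write: already M (modified), no change] -> [I,M,I]
Op 6: C2 write [C2 write: invalidate ['C1=M'] -> C2=M] -> [I,I,M]
Op 7: C2 read [C2 read: already in M, no change] -> [I,I,M]
Op 8: C0 read [C0 read from I: others=['C2=M'] -> C0=S, others downsized to S] -> [S,I,S]
Op 9: C0 write [C0 write: invalidate ['C2=S'] -> C0=M] -> [M,I,I]
Op 10: C1 read [C1 read from I: others=['C0=M'] -> C1=S, others downsized to S] -> [S,S,I]
Op 11: C0 write [C0 write: invalidate ['C1=S'] -> C0=M] -> [M,I,I]
Op 12: C1 read [C1 read from I: others=['C0=M'] -> C1=S, others downsized to S] -> [S,S,I]

Answer: S S I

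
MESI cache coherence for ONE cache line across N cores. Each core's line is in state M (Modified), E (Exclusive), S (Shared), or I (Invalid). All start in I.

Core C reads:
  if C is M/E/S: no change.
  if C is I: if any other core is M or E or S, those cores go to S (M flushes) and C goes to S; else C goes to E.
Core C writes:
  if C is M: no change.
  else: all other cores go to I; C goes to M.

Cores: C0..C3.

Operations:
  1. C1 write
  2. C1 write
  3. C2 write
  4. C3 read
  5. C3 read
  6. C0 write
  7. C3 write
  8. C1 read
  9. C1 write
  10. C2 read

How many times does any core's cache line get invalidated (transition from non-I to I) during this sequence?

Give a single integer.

Op 1: C1 write [C1 write: invalidate none -> C1=M] -> [I,M,I,I] (invalidations this op: 0; running total: 0)
Op 2: C1 write [C1 write: already M (modified), no change] -> [I,M,I,I] (invalidations this op: 0; running total: 0)
Op 3: C2 write [C2 write: invalidate ['C1=M'] -> C2=M] -> [I,I,M,I] (invalidations this op: 1; running total: 1)
Op 4: C3 read [C3 read from I: others=['C2=M'] -> C3=S, others downsized to S] -> [I,I,S,S] (invalidations this op: 0; running total: 1)
Op 5: C3 read [C3 read: already in S, no change] -> [I,I,S,S] (invalidations this op: 0; running total: 1)
Op 6: C0 write [C0 write: invalidate ['C2=S', 'C3=S'] -> C0=M] -> [M,I,I,I] (invalidations this op: 2; running total: 3)
Op 7: C3 write [C3 write: invalidate ['C0=M'] -> C3=M] -> [I,I,I,M] (invalidations this op: 1; running total: 4)
Op 8: C1 read [C1 read from I: others=['C3=M'] -> C1=S, others downsized to S] -> [I,S,I,S] (invalidations this op: 0; running total: 4)
Op 9: C1 write [C1 write: invalidate ['C3=S'] -> C1=M] -> [I,M,I,I] (invalidations this op: 1; running total: 5)
Op 10: C2 read [C2 read from I: others=['C1=M'] -> C2=S, others downsized to S] -> [I,S,S,I] (invalidations this op: 0; running total: 5)

Answer: 5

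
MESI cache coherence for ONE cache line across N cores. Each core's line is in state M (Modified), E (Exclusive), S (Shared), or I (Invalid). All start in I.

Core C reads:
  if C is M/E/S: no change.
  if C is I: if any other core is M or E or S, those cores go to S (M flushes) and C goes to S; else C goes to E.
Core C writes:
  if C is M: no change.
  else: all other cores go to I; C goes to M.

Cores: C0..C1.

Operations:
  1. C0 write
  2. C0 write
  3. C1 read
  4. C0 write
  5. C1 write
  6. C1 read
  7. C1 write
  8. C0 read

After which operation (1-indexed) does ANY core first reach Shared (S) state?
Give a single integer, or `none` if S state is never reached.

Op 1: C0 write [C0 write: invalidate none -> C0=M] -> [M,I]
Op 2: C0 write [C0 write: already M (modified), no change] -> [M,I]
Op 3: C1 read [C1 read from I: others=['C0=M'] -> C1=S, others downsized to S] -> [S,S]
  -> First S state at op 3; remaining ops need not be traced.

Answer: 3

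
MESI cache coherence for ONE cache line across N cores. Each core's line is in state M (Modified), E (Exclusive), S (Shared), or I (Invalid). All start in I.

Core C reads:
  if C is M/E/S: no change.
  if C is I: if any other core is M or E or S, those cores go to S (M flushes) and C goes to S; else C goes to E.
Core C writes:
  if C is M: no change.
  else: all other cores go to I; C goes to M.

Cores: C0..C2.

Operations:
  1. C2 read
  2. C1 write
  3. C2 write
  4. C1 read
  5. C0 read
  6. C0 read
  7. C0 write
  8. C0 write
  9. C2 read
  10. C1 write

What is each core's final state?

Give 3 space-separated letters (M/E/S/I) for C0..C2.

Op 1: C2 read [C2 read from I: no other sharers -> C2=E (exclusive)] -> [I,I,E]
Op 2: C1 write [C1 write: invalidate ['C2=E'] -> C1=M] -> [I,M,I]
Op 3: C2 write [C2 write: invalidate ['C1=M'] -> C2=M] -> [I,I,M]
Op 4: C1 read [C1 read from I: others=['C2=M'] -> C1=S, others downsized to S] -> [I,S,S]
Op 5: C0 read [C0 read from I: others=['C1=S', 'C2=S'] -> C0=S, others downsized to S] -> [S,S,S]
Op 6: C0 read [C0 read: already in S, no change] -> [S,S,S]
Op 7: C0 write [C0 write: invalidate ['C1=S', 'C2=S'] -> C0=M] -> [M,I,I]
Op 8: C0 write [C0 write: already M (modified), no change] -> [M,I,I]
Op 9: C2 read [C2 read from I: others=['C0=M'] -> C2=S, others downsized to S] -> [S,I,S]
Op 10: C1 write [C1 write: invalidate ['C0=S', 'C2=S'] -> C1=M] -> [I,M,I]

Answer: I M I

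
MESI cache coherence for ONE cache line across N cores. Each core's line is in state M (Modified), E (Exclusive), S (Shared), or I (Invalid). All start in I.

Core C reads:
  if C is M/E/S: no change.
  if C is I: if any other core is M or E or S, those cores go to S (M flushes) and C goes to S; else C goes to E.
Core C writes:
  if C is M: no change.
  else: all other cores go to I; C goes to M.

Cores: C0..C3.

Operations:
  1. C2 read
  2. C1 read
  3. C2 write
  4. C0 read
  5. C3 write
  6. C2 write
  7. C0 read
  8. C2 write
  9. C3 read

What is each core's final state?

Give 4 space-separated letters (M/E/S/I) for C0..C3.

Op 1: C2 read [C2 read from I: no other sharers -> C2=E (exclusive)] -> [I,I,E,I]
Op 2: C1 read [C1 read from I: others=['C2=E'] -> C1=S, others downsized to S] -> [I,S,S,I]
Op 3: C2 write [C2 write: invalidate ['C1=S'] -> C2=M] -> [I,I,M,I]
Op 4: C0 read [C0 read from I: others=['C2=M'] -> C0=S, others downsized to S] -> [S,I,S,I]
Op 5: C3 write [C3 write: invalidate ['C0=S', 'C2=S'] -> C3=M] -> [I,I,I,M]
Op 6: C2 write [C2 write: invalidate ['C3=M'] -> C2=M] -> [I,I,M,I]
Op 7: C0 read [C0 read from I: others=['C2=M'] -> C0=S, others downsized to S] -> [S,I,S,I]
Op 8: C2 write [C2 write: invalidate ['C0=S'] -> C2=M] -> [I,I,M,I]
Op 9: C3 read [C3 read from I: others=['C2=M'] -> C3=S, others downsized to S] -> [I,I,S,S]

Answer: I I S S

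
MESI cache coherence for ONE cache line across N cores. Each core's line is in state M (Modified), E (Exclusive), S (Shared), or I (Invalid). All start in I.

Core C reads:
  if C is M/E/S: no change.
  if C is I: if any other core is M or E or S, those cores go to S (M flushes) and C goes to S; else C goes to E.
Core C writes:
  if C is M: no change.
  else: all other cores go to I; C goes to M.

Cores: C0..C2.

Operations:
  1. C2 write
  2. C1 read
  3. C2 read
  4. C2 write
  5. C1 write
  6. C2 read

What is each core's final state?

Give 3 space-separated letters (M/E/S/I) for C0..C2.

Op 1: C2 write [C2 write: invalidate none -> C2=M] -> [I,I,M]
Op 2: C1 read [C1 read from I: others=['C2=M'] -> C1=S, others downsized to S] -> [I,S,S]
Op 3: C2 read [C2 read: already in S, no change] -> [I,S,S]
Op 4: C2 write [C2 write: invalidate ['C1=S'] -> C2=M] -> [I,I,M]
Op 5: C1 write [C1 write: invalidate ['C2=M'] -> C1=M] -> [I,M,I]
Op 6: C2 read [C2 read from I: others=['C1=M'] -> C2=S, others downsized to S] -> [I,S,S]

Answer: I S S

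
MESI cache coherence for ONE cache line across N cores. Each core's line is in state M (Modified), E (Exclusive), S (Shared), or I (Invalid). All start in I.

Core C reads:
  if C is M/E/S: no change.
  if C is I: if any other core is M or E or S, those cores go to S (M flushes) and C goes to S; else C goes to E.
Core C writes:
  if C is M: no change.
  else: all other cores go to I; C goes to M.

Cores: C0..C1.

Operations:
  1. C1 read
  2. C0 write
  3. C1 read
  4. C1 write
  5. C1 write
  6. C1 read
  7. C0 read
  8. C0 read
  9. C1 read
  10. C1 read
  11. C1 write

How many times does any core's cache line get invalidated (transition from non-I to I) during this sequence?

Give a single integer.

Op 1: C1 read [C1 read from I: no other sharers -> C1=E (exclusive)] -> [I,E] (invalidations this op: 0; running total: 0)
Op 2: C0 write [C0 write: invalidate ['C1=E'] -> C0=M] -> [M,I] (invalidations this op: 1; running total: 1)
Op 3: C1 read [C1 read from I: others=['C0=M'] -> C1=S, others downsized to S] -> [S,S] (invalidations this op: 0; running total: 1)
Op 4: C1 write [C1 write: invalidate ['C0=S'] -> C1=M] -> [I,M] (invalidations this op: 1; running total: 2)
Op 5: C1 write [C1 write: already M (modified), no change] -> [I,M] (invalidations this op: 0; running total: 2)
Op 6: C1 read [C1 read: already in M, no change] -> [I,M] (invalidations this op: 0; running total: 2)
Op 7: C0 read [C0 read from I: others=['C1=M'] -> C0=S, others downsized to S] -> [S,S] (invalidations this op: 0; running total: 2)
Op 8: C0 read [C0 read: already in S, no change] -> [S,S] (invalidations this op: 0; running total: 2)
Op 9: C1 read [C1 read: already in S, no change] -> [S,S] (invalidations this op: 0; running total: 2)
Op 10: C1 read [C1 read: already in S, no change] -> [S,S] (invalidations this op: 0; running total: 2)
Op 11: C1 write [C1 write: invalidate ['C0=S'] -> C1=M] -> [I,M] (invalidations this op: 1; running total: 3)

Answer: 3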